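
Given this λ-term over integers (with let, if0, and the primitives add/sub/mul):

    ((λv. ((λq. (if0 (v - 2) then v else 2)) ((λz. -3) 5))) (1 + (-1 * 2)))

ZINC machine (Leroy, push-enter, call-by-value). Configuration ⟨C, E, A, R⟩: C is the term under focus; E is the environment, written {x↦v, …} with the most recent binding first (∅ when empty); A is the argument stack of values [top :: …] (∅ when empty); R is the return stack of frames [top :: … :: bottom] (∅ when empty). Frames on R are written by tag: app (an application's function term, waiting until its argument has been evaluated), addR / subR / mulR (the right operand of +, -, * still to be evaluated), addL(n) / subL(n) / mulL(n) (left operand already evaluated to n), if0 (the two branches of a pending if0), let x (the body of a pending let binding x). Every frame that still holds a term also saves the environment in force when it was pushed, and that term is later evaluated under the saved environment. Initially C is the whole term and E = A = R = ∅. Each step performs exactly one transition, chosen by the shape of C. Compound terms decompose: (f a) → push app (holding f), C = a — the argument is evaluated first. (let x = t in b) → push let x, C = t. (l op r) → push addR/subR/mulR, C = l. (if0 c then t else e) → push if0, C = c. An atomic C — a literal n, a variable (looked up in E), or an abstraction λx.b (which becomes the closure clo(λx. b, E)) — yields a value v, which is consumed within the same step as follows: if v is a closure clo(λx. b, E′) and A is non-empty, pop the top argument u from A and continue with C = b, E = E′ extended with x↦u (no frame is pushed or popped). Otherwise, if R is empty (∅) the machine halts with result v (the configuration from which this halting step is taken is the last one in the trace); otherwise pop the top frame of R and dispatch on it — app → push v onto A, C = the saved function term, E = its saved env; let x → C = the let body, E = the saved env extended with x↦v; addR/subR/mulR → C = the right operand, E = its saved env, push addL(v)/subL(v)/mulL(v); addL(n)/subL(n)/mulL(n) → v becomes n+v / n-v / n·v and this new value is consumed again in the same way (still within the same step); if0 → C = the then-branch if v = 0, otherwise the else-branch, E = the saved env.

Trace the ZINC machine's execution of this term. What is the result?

t=0: ⟨C=((λv. ((λq. (if0 (v - 2) then v else 2)) ((λz. -3) 5))) (1 + (-1 * 2))); E=∅; A=∅; R=∅⟩
t=1: ⟨C=(1 + (-1 * 2)); E=∅; A=∅; R=[app]⟩
t=2: ⟨C=1; E=∅; A=∅; R=[addR :: app]⟩
t=3: ⟨C=(-1 * 2); E=∅; A=∅; R=[addL(1) :: app]⟩
t=4: ⟨C=-1; E=∅; A=∅; R=[mulR :: addL(1) :: app]⟩
t=5: ⟨C=2; E=∅; A=∅; R=[mulL(-1) :: addL(1) :: app]⟩
t=6: ⟨C=(λv. ((λq. (if0 (v - 2) then v else 2)) ((λz. -3) 5))); E=∅; A=[-1]; R=∅⟩
t=7: ⟨C=((λq. (if0 (v - 2) then v else 2)) ((λz. -3) 5)); E={v↦-1}; A=∅; R=∅⟩
t=8: ⟨C=((λz. -3) 5); E={v↦-1}; A=∅; R=[app]⟩
t=9: ⟨C=5; E={v↦-1}; A=∅; R=[app :: app]⟩
t=10: ⟨C=(λz. -3); E={v↦-1}; A=[5]; R=[app]⟩
t=11: ⟨C=-3; E={z↦5, v↦-1}; A=∅; R=[app]⟩
t=12: ⟨C=(λq. (if0 (v - 2) then v else 2)); E={v↦-1}; A=[-3]; R=∅⟩
t=13: ⟨C=(if0 (v - 2) then v else 2); E={q↦-3, v↦-1}; A=∅; R=∅⟩
t=14: ⟨C=(v - 2); E={q↦-3, v↦-1}; A=∅; R=[if0]⟩
t=15: ⟨C=v; E={q↦-3, v↦-1}; A=∅; R=[subR :: if0]⟩
t=16: ⟨C=2; E={q↦-3, v↦-1}; A=∅; R=[subL(-1) :: if0]⟩
t=17: ⟨C=2; E={q↦-3, v↦-1}; A=∅; R=∅⟩
→ final value 2

Answer: 2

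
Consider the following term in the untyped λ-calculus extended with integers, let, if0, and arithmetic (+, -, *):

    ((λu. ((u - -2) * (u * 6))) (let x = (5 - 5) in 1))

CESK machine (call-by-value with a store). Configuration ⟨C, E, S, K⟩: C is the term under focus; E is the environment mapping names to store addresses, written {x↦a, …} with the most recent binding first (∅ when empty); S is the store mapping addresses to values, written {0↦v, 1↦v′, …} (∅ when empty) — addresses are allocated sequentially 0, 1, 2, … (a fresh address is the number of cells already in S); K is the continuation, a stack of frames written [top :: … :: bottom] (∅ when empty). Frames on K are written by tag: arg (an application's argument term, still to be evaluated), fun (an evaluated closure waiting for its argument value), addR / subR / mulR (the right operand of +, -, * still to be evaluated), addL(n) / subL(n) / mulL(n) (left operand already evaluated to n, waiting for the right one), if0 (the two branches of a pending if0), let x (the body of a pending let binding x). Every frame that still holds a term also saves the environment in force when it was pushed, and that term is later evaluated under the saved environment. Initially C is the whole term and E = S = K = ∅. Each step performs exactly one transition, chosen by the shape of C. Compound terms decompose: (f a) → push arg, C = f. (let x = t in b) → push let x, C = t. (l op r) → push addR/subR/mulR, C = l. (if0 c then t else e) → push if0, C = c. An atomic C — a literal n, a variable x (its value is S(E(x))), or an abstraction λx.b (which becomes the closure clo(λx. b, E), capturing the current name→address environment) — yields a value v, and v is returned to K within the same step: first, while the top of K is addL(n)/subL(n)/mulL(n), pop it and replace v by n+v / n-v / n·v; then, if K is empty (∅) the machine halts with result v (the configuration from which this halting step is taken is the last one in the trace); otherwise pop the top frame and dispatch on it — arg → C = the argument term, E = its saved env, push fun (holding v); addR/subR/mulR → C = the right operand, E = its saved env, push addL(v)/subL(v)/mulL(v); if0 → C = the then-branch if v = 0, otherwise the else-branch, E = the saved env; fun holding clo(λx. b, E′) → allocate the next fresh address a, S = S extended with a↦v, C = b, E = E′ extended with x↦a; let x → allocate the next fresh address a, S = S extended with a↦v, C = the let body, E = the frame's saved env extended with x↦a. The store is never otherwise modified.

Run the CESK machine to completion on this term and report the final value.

Answer: 18

Machine steps:
t=0: [C=((λu. ((u - -2) * (u * 6))) (let x = (5 - 5) in 1)) | E=∅ | S=∅ | K=∅]
t=1: [C=(λu. ((u - -2) * (u * 6))) | E=∅ | S=∅ | K=[arg]]
t=2: [C=(let x = (5 - 5) in 1) | E=∅ | S=∅ | K=[fun]]
t=3: [C=(5 - 5) | E=∅ | S=∅ | K=[let x :: fun]]
t=4: [C=5 | E=∅ | S=∅ | K=[subR :: let x :: fun]]
t=5: [C=5 | E=∅ | S=∅ | K=[subL(5) :: let x :: fun]]
t=6: [C=1 | E={x↦0} | S={0↦0} | K=[fun]]
t=7: [C=((u - -2) * (u * 6)) | E={u↦1} | S={0↦0, 1↦1} | K=∅]
t=8: [C=(u - -2) | E={u↦1} | S={0↦0, 1↦1} | K=[mulR]]
t=9: [C=u | E={u↦1} | S={0↦0, 1↦1} | K=[subR :: mulR]]
t=10: [C=-2 | E={u↦1} | S={0↦0, 1↦1} | K=[subL(1) :: mulR]]
t=11: [C=(u * 6) | E={u↦1} | S={0↦0, 1↦1} | K=[mulL(3)]]
t=12: [C=u | E={u↦1} | S={0↦0, 1↦1} | K=[mulR :: mulL(3)]]
t=13: [C=6 | E={u↦1} | S={0↦0, 1↦1} | K=[mulL(1) :: mulL(3)]]
→ final value 18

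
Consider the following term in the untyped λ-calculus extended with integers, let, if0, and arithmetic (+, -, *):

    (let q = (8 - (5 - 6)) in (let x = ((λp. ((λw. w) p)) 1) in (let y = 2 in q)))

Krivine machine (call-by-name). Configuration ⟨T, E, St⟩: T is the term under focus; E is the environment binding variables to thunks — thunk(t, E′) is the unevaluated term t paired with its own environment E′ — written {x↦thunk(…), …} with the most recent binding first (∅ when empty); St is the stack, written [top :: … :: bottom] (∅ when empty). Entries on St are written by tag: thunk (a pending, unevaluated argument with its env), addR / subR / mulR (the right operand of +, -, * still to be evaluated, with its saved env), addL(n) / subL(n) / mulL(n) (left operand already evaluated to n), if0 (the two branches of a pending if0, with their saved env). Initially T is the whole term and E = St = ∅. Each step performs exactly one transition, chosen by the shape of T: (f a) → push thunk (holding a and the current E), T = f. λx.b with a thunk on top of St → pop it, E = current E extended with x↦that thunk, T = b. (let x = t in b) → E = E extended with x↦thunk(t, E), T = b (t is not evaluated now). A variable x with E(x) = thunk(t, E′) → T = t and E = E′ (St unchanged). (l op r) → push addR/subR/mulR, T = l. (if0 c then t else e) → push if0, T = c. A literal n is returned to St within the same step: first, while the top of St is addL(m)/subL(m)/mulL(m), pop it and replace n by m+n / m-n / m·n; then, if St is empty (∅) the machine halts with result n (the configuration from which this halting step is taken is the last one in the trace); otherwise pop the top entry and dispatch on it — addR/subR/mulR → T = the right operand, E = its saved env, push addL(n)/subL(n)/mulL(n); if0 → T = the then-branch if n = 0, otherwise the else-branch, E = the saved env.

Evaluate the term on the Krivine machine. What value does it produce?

Answer: 9

Derivation:
t=0: <T=(let q = (8 - (5 - 6)) in (let x = ((λp. ((λw. w) p)) 1) in (let y = 2 in q))), E=∅, St=∅>
t=1: <T=(let x = ((λp. ((λw. w) p)) 1) in (let y = 2 in q)), E={q↦thunk((8 - (5 - 6)), ∅)}, St=∅>
t=2: <T=(let y = 2 in q), E={x↦thunk(((λp. ((λw. w) p)) 1), {q↦thunk((8 - (5 - 6)), ∅)}), q↦thunk((8 - (5 - 6)), ∅)}, St=∅>
t=3: <T=q, E={y↦thunk(2, {x↦thunk(((λp. ((λw. w) p)) 1), {q↦thunk((8 - (5 - 6)), ∅)}), q↦thunk((8 - (5 - 6)), ∅)}), x↦thunk(((λp. ((λw. w) p)) 1), {q↦thunk((8 - (5 - 6)), ∅)}), q↦thunk((8 - (5 - 6)), ∅)}, St=∅>
t=4: <T=(8 - (5 - 6)), E=∅, St=∅>
t=5: <T=8, E=∅, St=[subR]>
t=6: <T=(5 - 6), E=∅, St=[subL(8)]>
t=7: <T=5, E=∅, St=[subR :: subL(8)]>
t=8: <T=6, E=∅, St=[subL(5) :: subL(8)]>
→ final value 9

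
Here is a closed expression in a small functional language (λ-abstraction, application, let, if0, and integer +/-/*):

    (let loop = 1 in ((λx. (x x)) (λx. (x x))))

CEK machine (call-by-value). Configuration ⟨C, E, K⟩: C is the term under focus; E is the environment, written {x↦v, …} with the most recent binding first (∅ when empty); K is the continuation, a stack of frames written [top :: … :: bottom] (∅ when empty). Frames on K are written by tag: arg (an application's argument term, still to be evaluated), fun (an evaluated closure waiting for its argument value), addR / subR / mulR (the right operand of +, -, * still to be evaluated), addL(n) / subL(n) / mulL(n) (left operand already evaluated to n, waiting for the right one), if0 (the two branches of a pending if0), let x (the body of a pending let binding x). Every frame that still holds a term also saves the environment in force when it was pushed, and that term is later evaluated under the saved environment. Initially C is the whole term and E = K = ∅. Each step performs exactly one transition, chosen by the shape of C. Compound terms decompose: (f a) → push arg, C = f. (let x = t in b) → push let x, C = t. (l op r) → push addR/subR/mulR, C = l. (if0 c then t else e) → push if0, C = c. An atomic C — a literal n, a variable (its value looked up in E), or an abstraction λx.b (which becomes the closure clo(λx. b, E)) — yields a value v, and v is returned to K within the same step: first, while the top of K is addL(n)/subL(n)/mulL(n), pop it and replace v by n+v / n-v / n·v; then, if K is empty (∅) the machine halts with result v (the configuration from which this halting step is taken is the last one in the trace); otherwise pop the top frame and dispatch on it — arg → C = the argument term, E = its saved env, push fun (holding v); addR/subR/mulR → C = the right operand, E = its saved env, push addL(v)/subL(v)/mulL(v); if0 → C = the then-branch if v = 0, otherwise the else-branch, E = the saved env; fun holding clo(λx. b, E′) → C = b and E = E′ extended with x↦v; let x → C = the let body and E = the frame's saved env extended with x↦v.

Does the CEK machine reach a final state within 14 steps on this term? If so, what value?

Answer: DIVERGES (no final state within 14 steps)

Derivation:
[0] [C=(let loop = 1 in ((λx. (x x)) (λx. (x x)))) | E=∅ | K=∅]
[1] [C=1 | E=∅ | K=[let loop]]
[2] [C=((λx. (x x)) (λx. (x x))) | E={loop↦1} | K=∅]
[3] [C=(λx. (x x)) | E={loop↦1} | K=[arg]]
[4] [C=(λx. (x x)) | E={loop↦1} | K=[fun]]
[5] [C=(x x) | E={x↦clo(λx. (x x), {loop↦1}), loop↦1} | K=∅]
[6] [C=x | E={x↦clo(λx. (x x), {loop↦1}), loop↦1} | K=[arg]]
[7] [C=x | E={x↦clo(λx. (x x), {loop↦1}), loop↦1} | K=[fun]]
… configuration repeats with period 3 (steps 5–7 recur indefinitely) …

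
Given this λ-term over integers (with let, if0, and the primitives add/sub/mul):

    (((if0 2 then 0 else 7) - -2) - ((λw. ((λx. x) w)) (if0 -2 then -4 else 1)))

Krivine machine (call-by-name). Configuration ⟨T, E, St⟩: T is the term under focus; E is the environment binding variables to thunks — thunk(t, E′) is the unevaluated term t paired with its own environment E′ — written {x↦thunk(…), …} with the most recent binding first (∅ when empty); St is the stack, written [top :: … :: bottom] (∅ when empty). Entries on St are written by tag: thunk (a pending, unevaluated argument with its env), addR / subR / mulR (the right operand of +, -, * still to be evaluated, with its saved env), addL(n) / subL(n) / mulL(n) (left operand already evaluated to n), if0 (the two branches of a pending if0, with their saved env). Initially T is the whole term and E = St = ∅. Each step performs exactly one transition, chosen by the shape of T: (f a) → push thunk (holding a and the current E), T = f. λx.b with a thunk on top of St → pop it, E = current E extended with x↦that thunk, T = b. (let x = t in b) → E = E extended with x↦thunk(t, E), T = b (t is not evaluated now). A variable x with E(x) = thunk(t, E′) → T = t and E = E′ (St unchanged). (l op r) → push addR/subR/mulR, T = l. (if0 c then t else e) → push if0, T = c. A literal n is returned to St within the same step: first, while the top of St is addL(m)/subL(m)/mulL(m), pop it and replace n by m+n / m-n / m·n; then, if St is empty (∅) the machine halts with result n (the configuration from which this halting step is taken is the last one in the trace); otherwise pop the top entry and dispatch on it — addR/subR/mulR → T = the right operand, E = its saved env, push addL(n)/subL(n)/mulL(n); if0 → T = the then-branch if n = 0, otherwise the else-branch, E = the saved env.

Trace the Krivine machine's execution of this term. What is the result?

[0] [T=(((if0 2 then 0 else 7) - -2) - ((λw. ((λx. x) w)) (if0 -2 then -4 else 1))) | E=∅ | St=∅]
[1] [T=((if0 2 then 0 else 7) - -2) | E=∅ | St=[subR]]
[2] [T=(if0 2 then 0 else 7) | E=∅ | St=[subR :: subR]]
[3] [T=2 | E=∅ | St=[if0 :: subR :: subR]]
[4] [T=7 | E=∅ | St=[subR :: subR]]
[5] [T=-2 | E=∅ | St=[subL(7) :: subR]]
[6] [T=((λw. ((λx. x) w)) (if0 -2 then -4 else 1)) | E=∅ | St=[subL(9)]]
[7] [T=(λw. ((λx. x) w)) | E=∅ | St=[thunk :: subL(9)]]
[8] [T=((λx. x) w) | E={w↦thunk((if0 -2 then -4 else 1), ∅)} | St=[subL(9)]]
[9] [T=(λx. x) | E={w↦thunk((if0 -2 then -4 else 1), ∅)} | St=[thunk :: subL(9)]]
[10] [T=x | E={x↦thunk(w, {w↦thunk((if0 -2 then -4 else 1), ∅)}), w↦thunk((if0 -2 then -4 else 1), ∅)} | St=[subL(9)]]
[11] [T=w | E={w↦thunk((if0 -2 then -4 else 1), ∅)} | St=[subL(9)]]
[12] [T=(if0 -2 then -4 else 1) | E=∅ | St=[subL(9)]]
[13] [T=-2 | E=∅ | St=[if0 :: subL(9)]]
[14] [T=1 | E=∅ | St=[subL(9)]]
→ final value 8

Answer: 8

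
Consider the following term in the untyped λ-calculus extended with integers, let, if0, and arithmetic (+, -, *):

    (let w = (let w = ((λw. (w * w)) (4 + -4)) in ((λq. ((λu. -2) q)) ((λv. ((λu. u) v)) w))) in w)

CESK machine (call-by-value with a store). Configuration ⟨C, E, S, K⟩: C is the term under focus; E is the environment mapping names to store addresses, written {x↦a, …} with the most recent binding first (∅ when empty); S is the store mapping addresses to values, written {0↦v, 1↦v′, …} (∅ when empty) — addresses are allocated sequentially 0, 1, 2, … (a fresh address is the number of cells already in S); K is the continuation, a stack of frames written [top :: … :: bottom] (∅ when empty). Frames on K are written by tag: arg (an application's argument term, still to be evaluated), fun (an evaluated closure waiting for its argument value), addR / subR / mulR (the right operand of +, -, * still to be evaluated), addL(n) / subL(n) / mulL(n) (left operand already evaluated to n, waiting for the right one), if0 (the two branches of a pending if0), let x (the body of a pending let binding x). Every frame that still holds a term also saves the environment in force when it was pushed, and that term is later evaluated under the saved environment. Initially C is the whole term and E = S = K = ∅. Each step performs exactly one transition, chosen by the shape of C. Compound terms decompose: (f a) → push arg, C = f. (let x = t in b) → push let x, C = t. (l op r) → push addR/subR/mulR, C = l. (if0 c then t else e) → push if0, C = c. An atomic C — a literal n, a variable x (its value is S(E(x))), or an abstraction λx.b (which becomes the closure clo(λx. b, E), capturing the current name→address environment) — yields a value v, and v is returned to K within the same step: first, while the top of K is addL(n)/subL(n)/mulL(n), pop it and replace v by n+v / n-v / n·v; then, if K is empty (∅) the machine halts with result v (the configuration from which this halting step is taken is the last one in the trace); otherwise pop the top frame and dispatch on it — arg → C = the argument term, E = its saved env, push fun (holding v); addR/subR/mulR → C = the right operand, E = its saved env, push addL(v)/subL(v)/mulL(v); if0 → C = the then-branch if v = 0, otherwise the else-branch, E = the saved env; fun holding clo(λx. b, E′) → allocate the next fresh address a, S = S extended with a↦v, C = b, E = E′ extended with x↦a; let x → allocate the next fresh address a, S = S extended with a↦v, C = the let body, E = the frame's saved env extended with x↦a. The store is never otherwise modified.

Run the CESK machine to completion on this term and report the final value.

0. ⟨C=(let w = (let w = ((λw. (w * w)) (4 + -4)) in ((λq. ((λu. -2) q)) ((λv. ((λu. u) v)) w))) in w); E=∅; S=∅; K=∅⟩
1. ⟨C=(let w = ((λw. (w * w)) (4 + -4)) in ((λq. ((λu. -2) q)) ((λv. ((λu. u) v)) w))); E=∅; S=∅; K=[let w]⟩
2. ⟨C=((λw. (w * w)) (4 + -4)); E=∅; S=∅; K=[let w :: let w]⟩
3. ⟨C=(λw. (w * w)); E=∅; S=∅; K=[arg :: let w :: let w]⟩
4. ⟨C=(4 + -4); E=∅; S=∅; K=[fun :: let w :: let w]⟩
5. ⟨C=4; E=∅; S=∅; K=[addR :: fun :: let w :: let w]⟩
6. ⟨C=-4; E=∅; S=∅; K=[addL(4) :: fun :: let w :: let w]⟩
7. ⟨C=(w * w); E={w↦0}; S={0↦0}; K=[let w :: let w]⟩
8. ⟨C=w; E={w↦0}; S={0↦0}; K=[mulR :: let w :: let w]⟩
9. ⟨C=w; E={w↦0}; S={0↦0}; K=[mulL(0) :: let w :: let w]⟩
10. ⟨C=((λq. ((λu. -2) q)) ((λv. ((λu. u) v)) w)); E={w↦1}; S={0↦0, 1↦0}; K=[let w]⟩
11. ⟨C=(λq. ((λu. -2) q)); E={w↦1}; S={0↦0, 1↦0}; K=[arg :: let w]⟩
12. ⟨C=((λv. ((λu. u) v)) w); E={w↦1}; S={0↦0, 1↦0}; K=[fun :: let w]⟩
13. ⟨C=(λv. ((λu. u) v)); E={w↦1}; S={0↦0, 1↦0}; K=[arg :: fun :: let w]⟩
14. ⟨C=w; E={w↦1}; S={0↦0, 1↦0}; K=[fun :: fun :: let w]⟩
15. ⟨C=((λu. u) v); E={v↦2, w↦1}; S={0↦0, 1↦0, 2↦0}; K=[fun :: let w]⟩
16. ⟨C=(λu. u); E={v↦2, w↦1}; S={0↦0, 1↦0, 2↦0}; K=[arg :: fun :: let w]⟩
17. ⟨C=v; E={v↦2, w↦1}; S={0↦0, 1↦0, 2↦0}; K=[fun :: fun :: let w]⟩
18. ⟨C=u; E={u↦3, v↦2, w↦1}; S={0↦0, 1↦0, 2↦0, 3↦0}; K=[fun :: let w]⟩
19. ⟨C=((λu. -2) q); E={q↦4, w↦1}; S={0↦0, 1↦0, 2↦0, 3↦0, 4↦0}; K=[let w]⟩
20. ⟨C=(λu. -2); E={q↦4, w↦1}; S={0↦0, 1↦0, 2↦0, 3↦0, 4↦0}; K=[arg :: let w]⟩
21. ⟨C=q; E={q↦4, w↦1}; S={0↦0, 1↦0, 2↦0, 3↦0, 4↦0}; K=[fun :: let w]⟩
22. ⟨C=-2; E={u↦5, q↦4, w↦1}; S={0↦0, 1↦0, 2↦0, 3↦0, 4↦0, 5↦0}; K=[let w]⟩
23. ⟨C=w; E={w↦6}; S={0↦0, 1↦0, 2↦0, 3↦0, 4↦0, 5↦0, 6↦-2}; K=∅⟩
→ final value -2

Answer: -2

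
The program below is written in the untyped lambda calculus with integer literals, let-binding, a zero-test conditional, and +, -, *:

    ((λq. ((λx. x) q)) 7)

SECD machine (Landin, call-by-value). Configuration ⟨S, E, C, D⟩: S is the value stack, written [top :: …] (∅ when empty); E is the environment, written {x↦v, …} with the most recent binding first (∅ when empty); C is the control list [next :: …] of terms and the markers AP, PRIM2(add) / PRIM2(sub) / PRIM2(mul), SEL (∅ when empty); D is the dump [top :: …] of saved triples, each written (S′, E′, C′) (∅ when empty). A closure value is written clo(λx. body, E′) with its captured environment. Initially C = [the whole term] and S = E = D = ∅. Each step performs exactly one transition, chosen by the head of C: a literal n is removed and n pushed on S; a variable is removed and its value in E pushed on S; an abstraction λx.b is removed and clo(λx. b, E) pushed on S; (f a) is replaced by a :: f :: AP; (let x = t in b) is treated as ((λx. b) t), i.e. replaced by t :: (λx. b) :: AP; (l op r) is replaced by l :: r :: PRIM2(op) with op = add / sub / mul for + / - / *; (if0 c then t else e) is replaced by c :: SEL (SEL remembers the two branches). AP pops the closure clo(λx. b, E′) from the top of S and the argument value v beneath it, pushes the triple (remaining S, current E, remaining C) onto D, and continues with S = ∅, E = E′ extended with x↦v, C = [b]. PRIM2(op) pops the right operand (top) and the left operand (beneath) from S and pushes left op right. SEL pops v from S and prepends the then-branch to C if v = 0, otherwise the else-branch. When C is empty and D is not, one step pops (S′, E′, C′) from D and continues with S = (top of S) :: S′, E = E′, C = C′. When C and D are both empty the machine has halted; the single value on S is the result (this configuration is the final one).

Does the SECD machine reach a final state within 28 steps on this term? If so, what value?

Answer: 7

Machine steps:
t=0: [S=∅ | E=∅ | C=[((λq. ((λx. x) q)) 7)] | D=∅]
t=1: [S=∅ | E=∅ | C=[7 :: (λq. ((λx. x) q)) :: AP] | D=∅]
t=2: [S=[7] | E=∅ | C=[(λq. ((λx. x) q)) :: AP] | D=∅]
t=3: [S=[clo(λq. ((λx. x) q), ∅) :: 7] | E=∅ | C=[AP] | D=∅]
t=4: [S=∅ | E={q↦7} | C=[((λx. x) q)] | D=[(∅, ∅, ∅)]]
t=5: [S=∅ | E={q↦7} | C=[q :: (λx. x) :: AP] | D=[(∅, ∅, ∅)]]
t=6: [S=[7] | E={q↦7} | C=[(λx. x) :: AP] | D=[(∅, ∅, ∅)]]
t=7: [S=[clo(λx. x, {q↦7}) :: 7] | E={q↦7} | C=[AP] | D=[(∅, ∅, ∅)]]
t=8: [S=∅ | E={x↦7, q↦7} | C=[x] | D=[(∅, {q↦7}, ∅) :: (∅, ∅, ∅)]]
t=9: [S=[7] | E={x↦7, q↦7} | C=∅ | D=[(∅, {q↦7}, ∅) :: (∅, ∅, ∅)]]
t=10: [S=[7] | E={q↦7} | C=∅ | D=[(∅, ∅, ∅)]]
t=11: [S=[7] | E=∅ | C=∅ | D=∅]
→ final value 7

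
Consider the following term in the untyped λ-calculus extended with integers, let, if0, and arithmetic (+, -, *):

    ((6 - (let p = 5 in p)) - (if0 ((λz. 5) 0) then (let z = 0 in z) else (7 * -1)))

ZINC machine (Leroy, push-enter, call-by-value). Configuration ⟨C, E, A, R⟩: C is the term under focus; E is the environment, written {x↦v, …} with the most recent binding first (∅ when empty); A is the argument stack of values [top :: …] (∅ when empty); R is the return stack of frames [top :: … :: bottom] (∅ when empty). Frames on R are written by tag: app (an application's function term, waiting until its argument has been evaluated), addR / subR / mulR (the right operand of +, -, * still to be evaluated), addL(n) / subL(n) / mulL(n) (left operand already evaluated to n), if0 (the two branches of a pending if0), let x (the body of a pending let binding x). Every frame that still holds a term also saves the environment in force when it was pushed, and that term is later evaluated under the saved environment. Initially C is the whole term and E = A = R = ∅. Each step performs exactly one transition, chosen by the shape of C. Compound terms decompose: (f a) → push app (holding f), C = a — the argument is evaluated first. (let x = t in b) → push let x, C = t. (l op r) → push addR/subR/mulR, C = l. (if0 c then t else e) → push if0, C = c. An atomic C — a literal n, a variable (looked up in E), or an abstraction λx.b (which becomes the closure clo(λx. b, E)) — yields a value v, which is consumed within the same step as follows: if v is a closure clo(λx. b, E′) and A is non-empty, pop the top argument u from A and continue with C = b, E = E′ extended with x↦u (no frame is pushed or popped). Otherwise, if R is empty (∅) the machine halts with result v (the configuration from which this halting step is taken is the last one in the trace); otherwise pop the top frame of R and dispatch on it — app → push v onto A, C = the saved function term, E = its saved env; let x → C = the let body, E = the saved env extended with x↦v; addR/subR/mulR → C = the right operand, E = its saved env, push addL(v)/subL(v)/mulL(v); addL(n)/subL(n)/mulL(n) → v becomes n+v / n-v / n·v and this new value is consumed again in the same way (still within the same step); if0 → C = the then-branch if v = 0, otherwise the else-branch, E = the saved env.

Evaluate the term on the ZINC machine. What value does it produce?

t=0: ⟨C=((6 - (let p = 5 in p)) - (if0 ((λz. 5) 0) then (let z = 0 in z) else (7 * -1))); E=∅; A=∅; R=∅⟩
t=1: ⟨C=(6 - (let p = 5 in p)); E=∅; A=∅; R=[subR]⟩
t=2: ⟨C=6; E=∅; A=∅; R=[subR :: subR]⟩
t=3: ⟨C=(let p = 5 in p); E=∅; A=∅; R=[subL(6) :: subR]⟩
t=4: ⟨C=5; E=∅; A=∅; R=[let p :: subL(6) :: subR]⟩
t=5: ⟨C=p; E={p↦5}; A=∅; R=[subL(6) :: subR]⟩
t=6: ⟨C=(if0 ((λz. 5) 0) then (let z = 0 in z) else (7 * -1)); E=∅; A=∅; R=[subL(1)]⟩
t=7: ⟨C=((λz. 5) 0); E=∅; A=∅; R=[if0 :: subL(1)]⟩
t=8: ⟨C=0; E=∅; A=∅; R=[app :: if0 :: subL(1)]⟩
t=9: ⟨C=(λz. 5); E=∅; A=[0]; R=[if0 :: subL(1)]⟩
t=10: ⟨C=5; E={z↦0}; A=∅; R=[if0 :: subL(1)]⟩
t=11: ⟨C=(7 * -1); E=∅; A=∅; R=[subL(1)]⟩
t=12: ⟨C=7; E=∅; A=∅; R=[mulR :: subL(1)]⟩
t=13: ⟨C=-1; E=∅; A=∅; R=[mulL(7) :: subL(1)]⟩
→ final value 8

Answer: 8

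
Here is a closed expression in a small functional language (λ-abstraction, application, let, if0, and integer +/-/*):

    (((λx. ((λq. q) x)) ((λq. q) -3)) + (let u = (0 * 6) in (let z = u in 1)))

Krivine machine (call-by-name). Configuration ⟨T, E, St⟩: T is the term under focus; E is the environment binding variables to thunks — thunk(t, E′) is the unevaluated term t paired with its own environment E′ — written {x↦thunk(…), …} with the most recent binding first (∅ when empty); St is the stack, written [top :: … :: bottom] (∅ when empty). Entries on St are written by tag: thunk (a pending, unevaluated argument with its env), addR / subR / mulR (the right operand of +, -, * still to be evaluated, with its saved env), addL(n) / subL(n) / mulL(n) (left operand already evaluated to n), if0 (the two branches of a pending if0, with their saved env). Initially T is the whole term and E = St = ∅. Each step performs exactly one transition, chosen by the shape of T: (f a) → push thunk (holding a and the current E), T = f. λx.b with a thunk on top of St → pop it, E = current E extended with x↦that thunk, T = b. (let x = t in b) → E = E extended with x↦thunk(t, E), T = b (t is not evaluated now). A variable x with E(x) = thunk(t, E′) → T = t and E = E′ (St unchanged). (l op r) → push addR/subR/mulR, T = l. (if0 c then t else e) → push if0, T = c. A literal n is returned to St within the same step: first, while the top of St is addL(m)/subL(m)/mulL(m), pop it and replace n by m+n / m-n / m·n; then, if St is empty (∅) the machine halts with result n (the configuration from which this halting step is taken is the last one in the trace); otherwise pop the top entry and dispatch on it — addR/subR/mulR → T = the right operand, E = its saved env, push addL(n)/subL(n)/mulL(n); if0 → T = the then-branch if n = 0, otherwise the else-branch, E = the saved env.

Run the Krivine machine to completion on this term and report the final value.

Answer: -2

Execution trace:
step 0: ⟨T=(((λx. ((λq. q) x)) ((λq. q) -3)) + (let u = (0 * 6) in (let z = u in 1))); E=∅; St=∅⟩
step 1: ⟨T=((λx. ((λq. q) x)) ((λq. q) -3)); E=∅; St=[addR]⟩
step 2: ⟨T=(λx. ((λq. q) x)); E=∅; St=[thunk :: addR]⟩
step 3: ⟨T=((λq. q) x); E={x↦thunk(((λq. q) -3), ∅)}; St=[addR]⟩
step 4: ⟨T=(λq. q); E={x↦thunk(((λq. q) -3), ∅)}; St=[thunk :: addR]⟩
step 5: ⟨T=q; E={q↦thunk(x, {x↦thunk(((λq. q) -3), ∅)}), x↦thunk(((λq. q) -3), ∅)}; St=[addR]⟩
step 6: ⟨T=x; E={x↦thunk(((λq. q) -3), ∅)}; St=[addR]⟩
step 7: ⟨T=((λq. q) -3); E=∅; St=[addR]⟩
step 8: ⟨T=(λq. q); E=∅; St=[thunk :: addR]⟩
step 9: ⟨T=q; E={q↦thunk(-3, ∅)}; St=[addR]⟩
step 10: ⟨T=-3; E=∅; St=[addR]⟩
step 11: ⟨T=(let u = (0 * 6) in (let z = u in 1)); E=∅; St=[addL(-3)]⟩
step 12: ⟨T=(let z = u in 1); E={u↦thunk((0 * 6), ∅)}; St=[addL(-3)]⟩
step 13: ⟨T=1; E={z↦thunk(u, {u↦thunk((0 * 6), ∅)}), u↦thunk((0 * 6), ∅)}; St=[addL(-3)]⟩
→ final value -2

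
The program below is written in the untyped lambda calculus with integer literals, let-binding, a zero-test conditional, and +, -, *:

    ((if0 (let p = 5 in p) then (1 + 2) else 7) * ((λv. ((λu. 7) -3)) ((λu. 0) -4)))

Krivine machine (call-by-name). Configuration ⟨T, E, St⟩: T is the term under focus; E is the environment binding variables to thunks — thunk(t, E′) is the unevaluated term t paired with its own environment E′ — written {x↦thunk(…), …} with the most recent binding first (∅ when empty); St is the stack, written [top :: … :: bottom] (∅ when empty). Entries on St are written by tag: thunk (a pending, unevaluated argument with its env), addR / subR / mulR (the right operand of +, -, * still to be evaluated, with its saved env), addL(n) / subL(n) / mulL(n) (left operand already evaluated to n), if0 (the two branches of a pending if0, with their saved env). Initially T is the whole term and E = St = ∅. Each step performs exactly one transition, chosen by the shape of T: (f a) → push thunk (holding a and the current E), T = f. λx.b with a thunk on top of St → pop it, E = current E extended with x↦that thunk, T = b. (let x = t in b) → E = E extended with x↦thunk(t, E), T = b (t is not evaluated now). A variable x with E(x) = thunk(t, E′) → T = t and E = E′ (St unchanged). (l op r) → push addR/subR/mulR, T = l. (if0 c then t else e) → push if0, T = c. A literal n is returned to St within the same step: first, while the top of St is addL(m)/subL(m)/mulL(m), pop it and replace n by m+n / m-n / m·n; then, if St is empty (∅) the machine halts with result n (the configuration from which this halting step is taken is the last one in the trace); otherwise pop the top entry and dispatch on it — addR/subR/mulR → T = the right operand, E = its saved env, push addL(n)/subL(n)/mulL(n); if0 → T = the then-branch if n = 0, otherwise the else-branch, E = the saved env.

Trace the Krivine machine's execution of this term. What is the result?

t=0: <T=((if0 (let p = 5 in p) then (1 + 2) else 7) * ((λv. ((λu. 7) -3)) ((λu. 0) -4))), E=∅, St=∅>
t=1: <T=(if0 (let p = 5 in p) then (1 + 2) else 7), E=∅, St=[mulR]>
t=2: <T=(let p = 5 in p), E=∅, St=[if0 :: mulR]>
t=3: <T=p, E={p↦thunk(5, ∅)}, St=[if0 :: mulR]>
t=4: <T=5, E=∅, St=[if0 :: mulR]>
t=5: <T=7, E=∅, St=[mulR]>
t=6: <T=((λv. ((λu. 7) -3)) ((λu. 0) -4)), E=∅, St=[mulL(7)]>
t=7: <T=(λv. ((λu. 7) -3)), E=∅, St=[thunk :: mulL(7)]>
t=8: <T=((λu. 7) -3), E={v↦thunk(((λu. 0) -4), ∅)}, St=[mulL(7)]>
t=9: <T=(λu. 7), E={v↦thunk(((λu. 0) -4), ∅)}, St=[thunk :: mulL(7)]>
t=10: <T=7, E={u↦thunk(-3, {v↦thunk(((λu. 0) -4), ∅)}), v↦thunk(((λu. 0) -4), ∅)}, St=[mulL(7)]>
→ final value 49

Answer: 49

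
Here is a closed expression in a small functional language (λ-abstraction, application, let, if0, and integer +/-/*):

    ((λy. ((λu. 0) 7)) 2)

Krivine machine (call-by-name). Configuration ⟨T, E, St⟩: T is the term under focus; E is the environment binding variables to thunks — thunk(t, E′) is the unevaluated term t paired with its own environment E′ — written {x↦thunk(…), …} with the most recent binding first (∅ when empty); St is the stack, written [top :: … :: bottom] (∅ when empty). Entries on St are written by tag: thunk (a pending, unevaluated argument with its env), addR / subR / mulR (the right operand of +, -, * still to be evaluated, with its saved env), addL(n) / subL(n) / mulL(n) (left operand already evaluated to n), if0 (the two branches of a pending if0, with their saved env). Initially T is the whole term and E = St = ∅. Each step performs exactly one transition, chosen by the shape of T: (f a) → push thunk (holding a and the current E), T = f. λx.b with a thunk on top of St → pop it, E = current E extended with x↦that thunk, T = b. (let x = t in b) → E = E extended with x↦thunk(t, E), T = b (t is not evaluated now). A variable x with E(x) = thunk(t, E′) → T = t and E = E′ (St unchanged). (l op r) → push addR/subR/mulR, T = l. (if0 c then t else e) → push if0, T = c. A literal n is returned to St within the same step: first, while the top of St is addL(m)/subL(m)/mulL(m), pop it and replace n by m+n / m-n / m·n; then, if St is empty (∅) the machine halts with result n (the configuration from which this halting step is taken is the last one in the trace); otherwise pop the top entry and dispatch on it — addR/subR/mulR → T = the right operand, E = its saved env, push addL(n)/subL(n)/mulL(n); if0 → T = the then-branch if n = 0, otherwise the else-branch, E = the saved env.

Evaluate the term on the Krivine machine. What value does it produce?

0. [T=((λy. ((λu. 0) 7)) 2) | E=∅ | St=∅]
1. [T=(λy. ((λu. 0) 7)) | E=∅ | St=[thunk]]
2. [T=((λu. 0) 7) | E={y↦thunk(2, ∅)} | St=∅]
3. [T=(λu. 0) | E={y↦thunk(2, ∅)} | St=[thunk]]
4. [T=0 | E={u↦thunk(7, {y↦thunk(2, ∅)}), y↦thunk(2, ∅)} | St=∅]
→ final value 0

Answer: 0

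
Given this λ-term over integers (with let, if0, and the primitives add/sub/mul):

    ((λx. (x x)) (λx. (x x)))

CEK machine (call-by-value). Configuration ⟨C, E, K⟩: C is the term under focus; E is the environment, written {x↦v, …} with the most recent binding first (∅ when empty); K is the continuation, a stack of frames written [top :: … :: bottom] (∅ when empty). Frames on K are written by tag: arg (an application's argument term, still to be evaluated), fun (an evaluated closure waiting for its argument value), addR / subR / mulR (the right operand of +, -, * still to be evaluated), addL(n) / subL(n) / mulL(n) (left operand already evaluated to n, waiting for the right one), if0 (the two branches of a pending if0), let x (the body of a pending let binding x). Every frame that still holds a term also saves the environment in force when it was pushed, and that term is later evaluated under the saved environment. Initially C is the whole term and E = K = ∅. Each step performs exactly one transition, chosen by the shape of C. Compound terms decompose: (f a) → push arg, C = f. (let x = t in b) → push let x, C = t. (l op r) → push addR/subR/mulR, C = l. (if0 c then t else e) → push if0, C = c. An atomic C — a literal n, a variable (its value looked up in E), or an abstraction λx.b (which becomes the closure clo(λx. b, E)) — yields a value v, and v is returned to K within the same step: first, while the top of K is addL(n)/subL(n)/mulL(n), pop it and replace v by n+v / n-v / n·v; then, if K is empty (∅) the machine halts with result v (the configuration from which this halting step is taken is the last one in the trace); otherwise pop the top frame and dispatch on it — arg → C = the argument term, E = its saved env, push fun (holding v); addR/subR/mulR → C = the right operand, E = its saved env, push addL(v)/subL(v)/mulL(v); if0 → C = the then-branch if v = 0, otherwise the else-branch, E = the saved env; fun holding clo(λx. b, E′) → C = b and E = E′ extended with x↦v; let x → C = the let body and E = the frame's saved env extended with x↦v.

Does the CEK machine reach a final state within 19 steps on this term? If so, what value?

Answer: DIVERGES (no final state within 19 steps)

Machine steps:
0. [C=((λx. (x x)) (λx. (x x))) | E=∅ | K=∅]
1. [C=(λx. (x x)) | E=∅ | K=[arg]]
2. [C=(λx. (x x)) | E=∅ | K=[fun]]
3. [C=(x x) | E={x↦clo(λx. (x x), ∅)} | K=∅]
4. [C=x | E={x↦clo(λx. (x x), ∅)} | K=[arg]]
5. [C=x | E={x↦clo(λx. (x x), ∅)} | K=[fun]]
… configuration repeats with period 3 (steps 3–5 recur indefinitely) …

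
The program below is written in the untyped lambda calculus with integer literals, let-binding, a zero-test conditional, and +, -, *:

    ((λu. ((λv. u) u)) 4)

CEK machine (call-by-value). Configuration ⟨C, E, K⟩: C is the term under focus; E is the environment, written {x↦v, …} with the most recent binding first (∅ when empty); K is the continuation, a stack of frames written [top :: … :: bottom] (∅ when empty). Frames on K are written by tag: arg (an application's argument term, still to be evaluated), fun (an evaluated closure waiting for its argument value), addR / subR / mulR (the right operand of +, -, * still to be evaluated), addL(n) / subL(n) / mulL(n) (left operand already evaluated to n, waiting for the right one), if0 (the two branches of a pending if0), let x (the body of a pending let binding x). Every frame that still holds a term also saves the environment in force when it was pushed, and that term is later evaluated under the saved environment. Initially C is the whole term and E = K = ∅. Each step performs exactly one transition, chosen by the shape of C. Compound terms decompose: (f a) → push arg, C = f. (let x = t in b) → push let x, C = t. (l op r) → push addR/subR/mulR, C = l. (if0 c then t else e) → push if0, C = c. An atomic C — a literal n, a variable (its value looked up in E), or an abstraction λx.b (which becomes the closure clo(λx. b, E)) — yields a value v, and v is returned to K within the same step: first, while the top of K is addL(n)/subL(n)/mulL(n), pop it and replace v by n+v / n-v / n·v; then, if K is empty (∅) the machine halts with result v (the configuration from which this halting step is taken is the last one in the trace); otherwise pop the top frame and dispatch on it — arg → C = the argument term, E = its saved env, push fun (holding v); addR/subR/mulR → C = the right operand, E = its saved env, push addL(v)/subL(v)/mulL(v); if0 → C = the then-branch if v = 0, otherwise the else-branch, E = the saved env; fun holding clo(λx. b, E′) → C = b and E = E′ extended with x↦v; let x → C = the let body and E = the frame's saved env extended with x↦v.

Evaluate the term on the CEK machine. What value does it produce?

t=0: ⟨C=((λu. ((λv. u) u)) 4); E=∅; K=∅⟩
t=1: ⟨C=(λu. ((λv. u) u)); E=∅; K=[arg]⟩
t=2: ⟨C=4; E=∅; K=[fun]⟩
t=3: ⟨C=((λv. u) u); E={u↦4}; K=∅⟩
t=4: ⟨C=(λv. u); E={u↦4}; K=[arg]⟩
t=5: ⟨C=u; E={u↦4}; K=[fun]⟩
t=6: ⟨C=u; E={v↦4, u↦4}; K=∅⟩
→ final value 4

Answer: 4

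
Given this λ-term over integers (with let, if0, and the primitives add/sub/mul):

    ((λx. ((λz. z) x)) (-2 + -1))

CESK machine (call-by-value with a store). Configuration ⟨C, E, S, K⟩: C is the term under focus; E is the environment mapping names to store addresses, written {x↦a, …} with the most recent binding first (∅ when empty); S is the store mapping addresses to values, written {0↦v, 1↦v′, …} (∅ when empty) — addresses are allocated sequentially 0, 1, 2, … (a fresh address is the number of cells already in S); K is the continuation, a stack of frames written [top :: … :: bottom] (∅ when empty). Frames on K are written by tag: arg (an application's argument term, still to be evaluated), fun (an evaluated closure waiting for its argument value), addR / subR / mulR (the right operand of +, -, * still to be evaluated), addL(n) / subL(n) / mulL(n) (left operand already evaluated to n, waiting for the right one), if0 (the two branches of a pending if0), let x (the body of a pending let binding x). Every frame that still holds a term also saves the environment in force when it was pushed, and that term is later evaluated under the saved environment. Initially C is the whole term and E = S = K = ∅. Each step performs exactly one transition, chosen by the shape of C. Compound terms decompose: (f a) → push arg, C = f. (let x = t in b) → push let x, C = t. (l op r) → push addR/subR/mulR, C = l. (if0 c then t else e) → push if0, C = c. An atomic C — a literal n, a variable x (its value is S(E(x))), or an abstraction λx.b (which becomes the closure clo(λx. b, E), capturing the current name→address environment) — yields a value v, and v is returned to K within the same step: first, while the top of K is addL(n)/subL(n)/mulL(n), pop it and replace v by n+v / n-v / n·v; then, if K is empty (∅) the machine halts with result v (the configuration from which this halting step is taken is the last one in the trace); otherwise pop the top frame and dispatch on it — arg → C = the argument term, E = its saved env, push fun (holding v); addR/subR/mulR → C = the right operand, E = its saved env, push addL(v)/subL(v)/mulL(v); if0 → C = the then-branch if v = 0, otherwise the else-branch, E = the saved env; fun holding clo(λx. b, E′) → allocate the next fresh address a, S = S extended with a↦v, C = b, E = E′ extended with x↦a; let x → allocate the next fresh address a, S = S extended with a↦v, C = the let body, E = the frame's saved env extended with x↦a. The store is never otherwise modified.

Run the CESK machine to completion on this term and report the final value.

0. [C=((λx. ((λz. z) x)) (-2 + -1)) | E=∅ | S=∅ | K=∅]
1. [C=(λx. ((λz. z) x)) | E=∅ | S=∅ | K=[arg]]
2. [C=(-2 + -1) | E=∅ | S=∅ | K=[fun]]
3. [C=-2 | E=∅ | S=∅ | K=[addR :: fun]]
4. [C=-1 | E=∅ | S=∅ | K=[addL(-2) :: fun]]
5. [C=((λz. z) x) | E={x↦0} | S={0↦-3} | K=∅]
6. [C=(λz. z) | E={x↦0} | S={0↦-3} | K=[arg]]
7. [C=x | E={x↦0} | S={0↦-3} | K=[fun]]
8. [C=z | E={z↦1, x↦0} | S={0↦-3, 1↦-3} | K=∅]
→ final value -3

Answer: -3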